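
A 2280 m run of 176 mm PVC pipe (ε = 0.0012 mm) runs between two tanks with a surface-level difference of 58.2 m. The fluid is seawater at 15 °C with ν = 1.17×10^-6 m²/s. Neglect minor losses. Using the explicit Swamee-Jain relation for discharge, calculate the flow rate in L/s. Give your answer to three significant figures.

Swamee-Jain (Type II): Q = -0.965·√(gD⁵h_f/L)·ln[ε/(3.7D) + √(3.17ν²L/(gD³h_f))]
√(gD⁵h_f/L) = √(9.81·0.176⁵·58.2/2280) = 0.006503
ε/(3.7D) = 1.84×10^-6; √(3.17ν²L/(gD³h_f)) = 5.64×10^-5
Q = -0.965·0.006503·ln(5.822×10^-5) = 0.06119 m³/s
Check: V = 2.52 m/s, Re = 3.78×10^5, f = 0.01386, h_f = 57.9 m ≈ 58.2 m ✓

Q ≈ 61.2 L/s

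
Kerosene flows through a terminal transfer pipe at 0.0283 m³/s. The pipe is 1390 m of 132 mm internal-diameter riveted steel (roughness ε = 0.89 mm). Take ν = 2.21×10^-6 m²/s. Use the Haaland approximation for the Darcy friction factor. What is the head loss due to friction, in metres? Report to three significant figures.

V = 4Q/(πD²) = 4·0.0283/(π·0.132²) = 2.068 m/s
Re = VD/ν = 2.068·0.132/2.21×10^-6 = 1.24×10^5 → turbulent
ε/D = 0.89/132 = 0.00674
Haaland: f = 0.03396
h_f = f(L/D)V²/(2g) = 0.03396·(1390/0.132)·2.068²/(2·9.81) = 77.94 m

h_f ≈ 77.9 m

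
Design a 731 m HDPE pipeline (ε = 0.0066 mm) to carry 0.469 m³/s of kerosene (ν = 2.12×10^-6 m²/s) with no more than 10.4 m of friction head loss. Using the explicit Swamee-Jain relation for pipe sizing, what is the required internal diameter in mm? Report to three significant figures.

Swamee-Jain (Type III): D = 0.66·[ε^1.25·(LQ²/(gh_f))^4.75 + ν·Q^9.4·(L/(gh_f))^5.2]^0.04
LQ²/(gh_f) = 1.576; L/(gh_f) = 7.165
Term 1 = ε^1.25·(…)^4.75 = 2.90×10^-6; Term 2 = ν·Q^9.4·(…)^5.2 = 4.81×10^-5
D = 0.66·(2.90×10^-6 + 4.81×10^-5)^0.04 = 0.4445 m = 444 mm
Check: V = 3.02 m/s, Re = 6.34×10^5, f = 0.01283, h_f = 9.82 m ≈ 10.4 m ✓

D ≈ 444 mm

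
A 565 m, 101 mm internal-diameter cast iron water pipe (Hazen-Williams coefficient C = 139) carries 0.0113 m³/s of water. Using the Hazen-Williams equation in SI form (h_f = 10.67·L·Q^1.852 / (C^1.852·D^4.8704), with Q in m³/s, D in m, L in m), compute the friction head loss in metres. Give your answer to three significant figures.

h_f = 10.67·565·0.0113^1.852 / (139^1.852·0.101^4.8704) = 11.35 m

h_f ≈ 11.4 m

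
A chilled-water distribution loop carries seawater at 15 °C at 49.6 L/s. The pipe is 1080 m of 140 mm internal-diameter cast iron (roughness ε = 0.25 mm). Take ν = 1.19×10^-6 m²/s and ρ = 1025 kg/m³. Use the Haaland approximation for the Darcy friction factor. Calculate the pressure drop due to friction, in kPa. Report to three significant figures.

V = 4Q/(πD²) = 4·0.0496/(π·0.140²) = 3.222 m/s
Re = VD/ν = 3.222·0.140/1.19×10^-6 = 3.79×10^5 → turbulent
ε/D = 0.25/140 = 0.00179
Haaland: f = 0.02323
h_f = f(L/D)V²/(2g) = 0.02323·(1080/0.140)·3.222²/(2·9.81) = 94.84 m
Δp = ρg·h_f = 1025·9.81·94.84 = 953.6 kPa

Δp ≈ 954 kPa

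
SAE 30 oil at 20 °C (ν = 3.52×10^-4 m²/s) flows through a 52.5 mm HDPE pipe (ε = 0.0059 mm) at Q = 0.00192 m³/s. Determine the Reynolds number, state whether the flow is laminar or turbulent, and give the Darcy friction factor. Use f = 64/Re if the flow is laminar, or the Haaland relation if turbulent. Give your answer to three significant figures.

V = 4Q/(πD²) = 0.8869 m/s
Re = VD/ν = 0.8869·0.0525/3.52×10^-4 = 132
Re < 2300 → laminar → f = 64/Re = 0.4838

Re ≈ 132; laminar; f = 64/Re ≈ 0.484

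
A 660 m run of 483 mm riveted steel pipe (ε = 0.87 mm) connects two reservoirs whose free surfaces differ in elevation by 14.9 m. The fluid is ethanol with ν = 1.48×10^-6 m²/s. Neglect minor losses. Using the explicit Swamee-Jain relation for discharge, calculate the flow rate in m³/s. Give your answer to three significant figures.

Q ≈ 0.559 m³/s

Swamee-Jain (Type II): Q = -0.965·√(gD⁵h_f/L)·ln[ε/(3.7D) + √(3.17ν²L/(gD³h_f))]
√(gD⁵h_f/L) = √(9.81·0.483⁵·14.9/660) = 0.07630
ε/(3.7D) = 4.87×10^-4; √(3.17ν²L/(gD³h_f)) = 1.67×10^-5
Q = -0.965·0.07630·ln(5.035×10^-4) = 0.5591 m³/s
Check: V = 3.05 m/s, Re = 9.96×10^5, f = 0.02306, h_f = 15.0 m ≈ 14.9 m ✓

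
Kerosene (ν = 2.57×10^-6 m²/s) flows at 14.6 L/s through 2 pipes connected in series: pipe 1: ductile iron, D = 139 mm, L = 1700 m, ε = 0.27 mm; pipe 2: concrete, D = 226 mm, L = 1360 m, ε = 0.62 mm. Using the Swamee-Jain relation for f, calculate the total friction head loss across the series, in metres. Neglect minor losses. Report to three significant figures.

H ≈ 16.5 m

Pipe 1: V = 0.9621 m/s, Re = 5.20×10^4, ε/D = 0.00194, f = 0.02653, h_1 = f(L/D)V²/2g = 15.31 m
Pipe 2: V = 0.3640 m/s, Re = 3.20×10^4, ε/D = 0.00274, f = 0.02965, h_2 = f(L/D)V²/2g = 1.204 m
Series → Q common, losses add: H = Σh = 16.51 m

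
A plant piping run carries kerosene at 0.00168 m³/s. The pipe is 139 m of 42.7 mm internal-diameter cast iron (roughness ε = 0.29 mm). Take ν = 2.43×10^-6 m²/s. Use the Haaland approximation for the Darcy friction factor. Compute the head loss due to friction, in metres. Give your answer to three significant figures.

V = 4Q/(πD²) = 4·0.00168/(π·0.0427²) = 1.173 m/s
Re = VD/ν = 1.173·0.0427/2.43×10^-6 = 2.06×10^4 → turbulent
ε/D = 0.29/42.7 = 0.00679
Haaland: f = 0.03664
h_f = f(L/D)V²/(2g) = 0.03664·(139/0.0427)·1.173²/(2·9.81) = 8.368 m

h_f ≈ 8.37 m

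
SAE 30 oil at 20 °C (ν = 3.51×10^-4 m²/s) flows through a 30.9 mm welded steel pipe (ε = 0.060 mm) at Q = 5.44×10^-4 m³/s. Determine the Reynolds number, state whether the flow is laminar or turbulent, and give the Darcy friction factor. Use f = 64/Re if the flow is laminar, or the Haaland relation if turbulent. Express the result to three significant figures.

Re ≈ 63.9; laminar; f = 64/Re ≈ 1.00

V = 4Q/(πD²) = 0.7254 m/s
Re = VD/ν = 0.7254·0.0309/3.51×10^-4 = 63.9
Re < 2300 → laminar → f = 64/Re = 1.002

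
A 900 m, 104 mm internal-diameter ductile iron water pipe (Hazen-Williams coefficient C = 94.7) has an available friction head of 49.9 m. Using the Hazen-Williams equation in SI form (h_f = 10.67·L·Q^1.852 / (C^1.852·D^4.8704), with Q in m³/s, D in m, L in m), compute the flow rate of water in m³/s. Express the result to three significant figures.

Rearranging: Q = [h_f·C^1.852·D^4.8704 / (10.67·L)]^(1/1.852)
Q = [49.9·94.7^1.852·0.104^4.8704 / (10.67·900)]^0.540 = 0.01439 m³/s

Q ≈ 0.0144 m³/s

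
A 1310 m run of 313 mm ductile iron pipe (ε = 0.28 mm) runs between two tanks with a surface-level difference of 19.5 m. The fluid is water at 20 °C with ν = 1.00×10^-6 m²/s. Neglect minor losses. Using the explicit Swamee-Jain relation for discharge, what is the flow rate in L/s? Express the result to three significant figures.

Q ≈ 166 L/s

Swamee-Jain (Type II): Q = -0.965·√(gD⁵h_f/L)·ln[ε/(3.7D) + √(3.17ν²L/(gD³h_f))]
√(gD⁵h_f/L) = √(9.81·0.313⁵·19.5/1310) = 0.02094
ε/(3.7D) = 2.42×10^-4; √(3.17ν²L/(gD³h_f)) = 2.66×10^-5
Q = -0.965·0.02094·ln(2.684×10^-4) = 0.1662 m³/s
Check: V = 2.16 m/s, Re = 6.76×10^5, f = 0.01971, h_f = 19.6 m ≈ 19.5 m ✓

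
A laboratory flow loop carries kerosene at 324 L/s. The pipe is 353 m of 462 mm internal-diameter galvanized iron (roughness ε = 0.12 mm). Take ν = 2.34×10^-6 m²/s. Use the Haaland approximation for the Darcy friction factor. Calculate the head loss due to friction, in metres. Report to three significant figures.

h_f ≈ 2.35 m

V = 4Q/(πD²) = 4·0.324/(π·0.462²) = 1.933 m/s
Re = VD/ν = 1.933·0.462/2.34×10^-6 = 3.82×10^5 → turbulent
ε/D = 0.12/462 = 2.60×10^-4
Haaland: f = 0.01616
h_f = f(L/D)V²/(2g) = 0.01616·(353/0.462)·1.933²/(2·9.81) = 2.350 m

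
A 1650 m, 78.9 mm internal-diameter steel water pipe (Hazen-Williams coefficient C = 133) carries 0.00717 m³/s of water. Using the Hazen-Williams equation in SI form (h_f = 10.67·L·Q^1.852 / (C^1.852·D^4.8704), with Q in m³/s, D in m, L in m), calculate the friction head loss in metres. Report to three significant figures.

h_f ≈ 51.6 m

h_f = 10.67·1650·0.00717^1.852 / (133^1.852·0.0789^4.8704) = 51.57 m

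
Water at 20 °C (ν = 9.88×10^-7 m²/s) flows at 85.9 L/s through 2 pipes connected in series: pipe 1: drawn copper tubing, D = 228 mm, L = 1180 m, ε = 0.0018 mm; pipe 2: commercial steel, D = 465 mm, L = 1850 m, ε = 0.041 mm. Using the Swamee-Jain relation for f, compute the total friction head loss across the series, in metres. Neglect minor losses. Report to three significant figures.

Pipe 1: V = 2.104 m/s, Re = 4.86×10^5, ε/D = 7.89×10^-6, f = 0.01328, h_1 = f(L/D)V²/2g = 15.51 m
Pipe 2: V = 0.5058 m/s, Re = 2.38×10^5, ε/D = 8.82×10^-5, f = 0.01586, h_2 = f(L/D)V²/2g = 0.8227 m
Series → Q common, losses add: H = Σh = 16.33 m

H ≈ 16.3 m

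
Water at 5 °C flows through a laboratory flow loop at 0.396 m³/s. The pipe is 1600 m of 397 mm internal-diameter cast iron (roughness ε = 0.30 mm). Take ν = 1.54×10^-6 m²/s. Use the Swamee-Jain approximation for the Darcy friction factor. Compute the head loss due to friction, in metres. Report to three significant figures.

h_f ≈ 39.8 m

V = 4Q/(πD²) = 4·0.396/(π·0.397²) = 3.199 m/s
Re = VD/ν = 3.199·0.397/1.54×10^-6 = 8.25×10^5 → turbulent
ε/D = 0.30/397 = 7.56×10^-4
Swamee-Jain: f = 0.01891
h_f = f(L/D)V²/(2g) = 0.01891·(1600/0.397)·3.199²/(2·9.81) = 39.76 m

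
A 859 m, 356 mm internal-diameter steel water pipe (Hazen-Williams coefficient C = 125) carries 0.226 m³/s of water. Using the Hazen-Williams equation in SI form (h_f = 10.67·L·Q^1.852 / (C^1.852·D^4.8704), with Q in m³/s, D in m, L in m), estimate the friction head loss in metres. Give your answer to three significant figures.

h_f = 10.67·859·0.226^1.852 / (125^1.852·0.356^4.8704) = 11.67 m

h_f ≈ 11.7 m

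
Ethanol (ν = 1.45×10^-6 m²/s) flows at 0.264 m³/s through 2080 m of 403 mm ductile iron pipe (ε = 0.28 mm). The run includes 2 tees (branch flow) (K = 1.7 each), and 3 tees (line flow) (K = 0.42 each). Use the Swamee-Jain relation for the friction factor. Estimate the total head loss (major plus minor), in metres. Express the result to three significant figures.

H_L ≈ 22.2 m

V = 4Q/(πD²) = 2.070 m/s; V²/2g = 0.2183 m
Re = 5.75×10^5, ε/D = 6.95×10^-4 → f = 0.01880 (Swamee-Jain)
Major: h_f = f(L/D)·V²/2g = 0.01880·5161·0.2183 = 21.18 m
Minor: ΣK = 4.66; h_m = ΣK·V²/2g = 1.017 m
Total H_L = 21.18 + 1.017 = 22.20 m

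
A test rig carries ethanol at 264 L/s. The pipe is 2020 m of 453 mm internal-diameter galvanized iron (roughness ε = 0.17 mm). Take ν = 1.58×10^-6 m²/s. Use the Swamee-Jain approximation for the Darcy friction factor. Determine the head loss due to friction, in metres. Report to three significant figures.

h_f ≈ 10.4 m

V = 4Q/(πD²) = 4·0.264/(π·0.453²) = 1.638 m/s
Re = VD/ν = 1.638·0.453/1.58×10^-6 = 4.70×10^5 → turbulent
ε/D = 0.17/453 = 3.75×10^-4
Swamee-Jain: f = 0.01701
h_f = f(L/D)V²/(2g) = 0.01701·(2020/0.453)·1.638²/(2·9.81) = 10.37 m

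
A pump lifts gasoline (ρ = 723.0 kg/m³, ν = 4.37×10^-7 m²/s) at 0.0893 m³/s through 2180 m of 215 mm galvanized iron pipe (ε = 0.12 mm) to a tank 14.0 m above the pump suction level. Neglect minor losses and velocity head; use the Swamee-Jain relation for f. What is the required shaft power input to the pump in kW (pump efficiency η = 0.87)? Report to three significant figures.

P_shaft ≈ 50.2 kW

V = 4Q/(πD²) = 2.460 m/s; Re = 1.21×10^6; ε/D = 5.58×10^-4; f = 0.01760
h_f = f(L/D)V²/2g = 55.02 m
Total head H = z + h_f = 14.0 + 55.02 = 69.02 m
P_hyd = ρgQH = 723.0·9.81·0.0893·69.02 = 43.71 kW
P_shaft = P_hyd/η = 43.71/0.87 = 50.25 kW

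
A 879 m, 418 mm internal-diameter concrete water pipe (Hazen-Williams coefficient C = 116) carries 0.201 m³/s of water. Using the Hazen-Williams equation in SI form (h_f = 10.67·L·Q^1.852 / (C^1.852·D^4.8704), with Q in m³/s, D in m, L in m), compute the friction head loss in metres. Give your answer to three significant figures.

h_f ≈ 5.05 m

h_f = 10.67·879·0.201^1.852 / (116^1.852·0.418^4.8704) = 5.050 m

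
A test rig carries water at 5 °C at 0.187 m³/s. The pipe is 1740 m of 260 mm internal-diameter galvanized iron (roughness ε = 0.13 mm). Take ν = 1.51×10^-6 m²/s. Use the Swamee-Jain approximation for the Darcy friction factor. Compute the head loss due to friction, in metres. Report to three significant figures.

V = 4Q/(πD²) = 4·0.187/(π·0.260²) = 3.522 m/s
Re = VD/ν = 3.522·0.260/1.51×10^-6 = 6.06×10^5 → turbulent
ε/D = 0.13/260 = 5.00×10^-4
Swamee-Jain: f = 0.01762
h_f = f(L/D)V²/(2g) = 0.01762·(1740/0.260)·3.522²/(2·9.81) = 74.55 m

h_f ≈ 74.5 m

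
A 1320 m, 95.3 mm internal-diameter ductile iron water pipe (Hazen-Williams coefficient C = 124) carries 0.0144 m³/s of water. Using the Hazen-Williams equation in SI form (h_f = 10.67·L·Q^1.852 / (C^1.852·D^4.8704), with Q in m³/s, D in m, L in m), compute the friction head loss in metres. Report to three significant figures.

h_f ≈ 68.1 m

h_f = 10.67·1320·0.0144^1.852 / (124^1.852·0.0953^4.8704) = 68.11 m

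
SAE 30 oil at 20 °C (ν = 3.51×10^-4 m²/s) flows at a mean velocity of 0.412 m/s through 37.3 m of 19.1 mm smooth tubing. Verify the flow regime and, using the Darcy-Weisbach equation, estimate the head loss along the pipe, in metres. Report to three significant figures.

Re = VD/ν = 0.412·0.01910/3.51×10^-4 = 22.4 → laminar (Re < 2300)
f = 64/Re = 2.855
h_f = f(L/D)V²/(2g) = 2.855·(37.3/0.01910)·0.412²/(2·9.81) = 48.23 m

h_f ≈ 48.2 m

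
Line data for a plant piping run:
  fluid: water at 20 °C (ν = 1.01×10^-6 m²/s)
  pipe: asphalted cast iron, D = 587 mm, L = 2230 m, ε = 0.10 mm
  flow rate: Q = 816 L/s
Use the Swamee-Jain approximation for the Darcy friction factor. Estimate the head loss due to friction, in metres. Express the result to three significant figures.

V = 4Q/(πD²) = 4·0.816/(π·0.587²) = 3.015 m/s
Re = VD/ν = 3.015·0.587/1.01×10^-6 = 1.75×10^6 → turbulent
ε/D = 0.10/587 = 1.70×10^-4
Swamee-Jain: f = 0.01402
h_f = f(L/D)V²/(2g) = 0.01402·(2230/0.587)·3.015²/(2·9.81) = 24.68 m

h_f ≈ 24.7 m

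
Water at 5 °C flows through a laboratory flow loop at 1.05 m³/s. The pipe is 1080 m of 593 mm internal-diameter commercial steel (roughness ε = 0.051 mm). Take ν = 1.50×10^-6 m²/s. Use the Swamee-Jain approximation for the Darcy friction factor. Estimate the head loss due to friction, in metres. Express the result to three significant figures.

V = 4Q/(πD²) = 4·1.05/(π·0.593²) = 3.802 m/s
Re = VD/ν = 3.802·0.593/1.50×10^-6 = 1.50×10^6 → turbulent
ε/D = 0.051/593 = 8.60×10^-5
Swamee-Jain: f = 0.01287
h_f = f(L/D)V²/(2g) = 0.01287·(1080/0.593)·3.802²/(2·9.81) = 17.26 m

h_f ≈ 17.3 m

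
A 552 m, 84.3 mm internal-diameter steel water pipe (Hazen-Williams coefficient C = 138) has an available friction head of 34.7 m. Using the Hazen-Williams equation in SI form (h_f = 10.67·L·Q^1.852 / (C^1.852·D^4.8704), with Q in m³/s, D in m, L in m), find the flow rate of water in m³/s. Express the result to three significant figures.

Rearranging: Q = [h_f·C^1.852·D^4.8704 / (10.67·L)]^(1/1.852)
Q = [34.7·138^1.852·0.0843^4.8704 / (10.67·552)]^0.540 = 0.01291 m³/s

Q ≈ 0.0129 m³/s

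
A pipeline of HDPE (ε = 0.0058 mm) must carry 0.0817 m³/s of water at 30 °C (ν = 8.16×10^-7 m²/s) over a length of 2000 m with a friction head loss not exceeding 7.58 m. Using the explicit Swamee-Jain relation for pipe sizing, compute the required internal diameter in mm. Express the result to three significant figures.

D ≈ 292 mm

Swamee-Jain (Type III): D = 0.66·[ε^1.25·(LQ²/(gh_f))^4.75 + ν·Q^9.4·(L/(gh_f))^5.2]^0.04
LQ²/(gh_f) = 0.1795; L/(gh_f) = 26.90
Term 1 = ε^1.25·(…)^4.75 = 8.16×10^-11; Term 2 = ν·Q^9.4·(…)^5.2 = 1.32×10^-9
D = 0.66·(8.16×10^-11 + 1.32×10^-9)^0.04 = 0.2920 m = 292 mm
Check: V = 1.22 m/s, Re = 4.37×10^5, f = 0.01370, h_f = 7.12 m ≈ 7.58 m ✓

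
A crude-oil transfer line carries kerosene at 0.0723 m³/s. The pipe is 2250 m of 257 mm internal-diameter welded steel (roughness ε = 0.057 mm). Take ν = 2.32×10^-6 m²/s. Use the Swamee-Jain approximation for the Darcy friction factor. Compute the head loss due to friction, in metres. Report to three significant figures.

h_f ≈ 15.5 m

V = 4Q/(πD²) = 4·0.0723/(π·0.257²) = 1.394 m/s
Re = VD/ν = 1.394·0.257/2.32×10^-6 = 1.54×10^5 → turbulent
ε/D = 0.057/257 = 2.22×10^-4
Swamee-Jain: f = 0.01789
h_f = f(L/D)V²/(2g) = 0.01789·(2250/0.257)·1.394²/(2·9.81) = 15.51 m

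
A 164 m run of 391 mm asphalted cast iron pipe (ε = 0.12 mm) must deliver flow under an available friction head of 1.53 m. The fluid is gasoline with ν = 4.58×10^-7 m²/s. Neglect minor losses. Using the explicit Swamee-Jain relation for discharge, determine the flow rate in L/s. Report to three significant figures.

Q ≈ 259 L/s

Swamee-Jain (Type II): Q = -0.965·√(gD⁵h_f/L)·ln[ε/(3.7D) + √(3.17ν²L/(gD³h_f))]
√(gD⁵h_f/L) = √(9.81·0.391⁵·1.53/164) = 0.02892
ε/(3.7D) = 8.29×10^-5; √(3.17ν²L/(gD³h_f)) = 1.10×10^-5
Q = -0.965·0.02892·ln(9.397×10^-5) = 0.2588 m³/s
Check: V = 2.16 m/s, Re = 1.84×10^6, f = 0.01549, h_f = 1.54 m ≈ 1.53 m ✓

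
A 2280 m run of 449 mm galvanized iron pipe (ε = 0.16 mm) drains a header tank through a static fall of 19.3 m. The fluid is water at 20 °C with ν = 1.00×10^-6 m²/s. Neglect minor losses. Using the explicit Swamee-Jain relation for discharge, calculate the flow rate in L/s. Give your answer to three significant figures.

Swamee-Jain (Type II): Q = -0.965·√(gD⁵h_f/L)·ln[ε/(3.7D) + √(3.17ν²L/(gD³h_f))]
√(gD⁵h_f/L) = √(9.81·0.449⁵·19.3/2280) = 0.03893
ε/(3.7D) = 9.63×10^-5; √(3.17ν²L/(gD³h_f)) = 2.05×10^-5
Q = -0.965·0.03893·ln(1.168×10^-4) = 0.3401 m³/s
Check: V = 2.15 m/s, Re = 9.65×10^5, f = 0.01626, h_f = 19.4 m ≈ 19.3 m ✓

Q ≈ 340 L/s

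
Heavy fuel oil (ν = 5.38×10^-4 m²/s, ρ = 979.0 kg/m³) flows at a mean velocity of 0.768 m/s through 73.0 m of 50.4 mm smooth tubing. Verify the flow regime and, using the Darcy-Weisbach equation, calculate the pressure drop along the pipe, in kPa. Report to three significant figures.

Δp ≈ 372 kPa

Re = VD/ν = 0.768·0.05040/5.38×10^-4 = 71.9 → laminar (Re < 2300)
f = 64/Re = 0.8896
h_f = f(L/D)V²/(2g) = 0.8896·(73.0/0.05040)·0.768²/(2·9.81) = 38.73 m
Δp = ρg·h_f = 979.0·9.81·38.73 = 372.0 kPa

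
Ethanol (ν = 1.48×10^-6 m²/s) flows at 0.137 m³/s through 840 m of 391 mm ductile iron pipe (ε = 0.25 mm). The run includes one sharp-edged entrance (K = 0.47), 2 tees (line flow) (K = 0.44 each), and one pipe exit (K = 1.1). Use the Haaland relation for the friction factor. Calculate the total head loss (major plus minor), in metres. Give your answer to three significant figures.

H_L ≈ 2.85 m

V = 4Q/(πD²) = 1.141 m/s; V²/2g = 0.06635 m
Re = 3.01×10^5, ε/D = 6.39×10^-4 → f = 0.01883 (Haaland)
Major: h_f = f(L/D)·V²/2g = 0.01883·2148·0.06635 = 2.685 m
Minor: ΣK = 2.45; h_m = ΣK·V²/2g = 0.1626 m
Total H_L = 2.685 + 0.1626 = 2.847 m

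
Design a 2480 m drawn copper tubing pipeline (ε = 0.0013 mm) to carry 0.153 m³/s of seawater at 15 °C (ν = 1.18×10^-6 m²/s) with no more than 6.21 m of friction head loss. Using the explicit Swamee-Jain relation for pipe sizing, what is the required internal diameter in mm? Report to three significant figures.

Swamee-Jain (Type III): D = 0.66·[ε^1.25·(LQ²/(gh_f))^4.75 + ν·Q^9.4·(L/(gh_f))^5.2]^0.04
LQ²/(gh_f) = 0.9530; L/(gh_f) = 40.71
Term 1 = ε^1.25·(…)^4.75 = 3.49×10^-8; Term 2 = ν·Q^9.4·(…)^5.2 = 6.00×10^-6
D = 0.66·(3.49×10^-8 + 6.00×10^-6)^0.04 = 0.4081 m = 408 mm
Check: V = 1.17 m/s, Re = 4.05×10^5, f = 0.01365, h_f = 5.78 m ≈ 6.21 m ✓

D ≈ 408 mm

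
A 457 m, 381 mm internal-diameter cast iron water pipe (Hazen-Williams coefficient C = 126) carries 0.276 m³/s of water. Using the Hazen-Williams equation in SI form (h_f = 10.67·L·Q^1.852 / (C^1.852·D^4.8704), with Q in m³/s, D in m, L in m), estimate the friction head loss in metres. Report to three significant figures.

h_f = 10.67·457·0.276^1.852 / (126^1.852·0.381^4.8704) = 6.365 m

h_f ≈ 6.37 m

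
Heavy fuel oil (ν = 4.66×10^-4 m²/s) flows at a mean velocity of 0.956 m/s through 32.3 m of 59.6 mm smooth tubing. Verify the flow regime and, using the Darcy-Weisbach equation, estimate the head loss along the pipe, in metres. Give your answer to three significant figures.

Re = VD/ν = 0.956·0.05960/4.66×10^-4 = 122 → laminar (Re < 2300)
f = 64/Re = 0.5234
h_f = f(L/D)V²/(2g) = 0.5234·(32.3/0.05960)·0.956²/(2·9.81) = 13.21 m

h_f ≈ 13.2 m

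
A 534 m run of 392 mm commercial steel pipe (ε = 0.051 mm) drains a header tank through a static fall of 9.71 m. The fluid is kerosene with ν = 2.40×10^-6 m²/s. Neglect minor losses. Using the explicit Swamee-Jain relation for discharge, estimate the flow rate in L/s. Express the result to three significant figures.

Q ≈ 372 L/s

Swamee-Jain (Type II): Q = -0.965·√(gD⁵h_f/L)·ln[ε/(3.7D) + √(3.17ν²L/(gD³h_f))]
√(gD⁵h_f/L) = √(9.81·0.392⁵·9.71/534) = 0.04063
ε/(3.7D) = 3.52×10^-5; √(3.17ν²L/(gD³h_f)) = 4.12×10^-5
Q = -0.965·0.04063·ln(7.639×10^-5) = 0.3717 m³/s
Check: V = 3.08 m/s, Re = 5.03×10^5, f = 0.01480, h_f = 9.75 m ≈ 9.71 m ✓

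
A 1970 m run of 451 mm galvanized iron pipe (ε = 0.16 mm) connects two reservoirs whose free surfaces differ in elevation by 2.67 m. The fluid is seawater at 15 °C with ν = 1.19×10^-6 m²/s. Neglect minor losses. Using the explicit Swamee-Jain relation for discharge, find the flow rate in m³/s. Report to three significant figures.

Swamee-Jain (Type II): Q = -0.965·√(gD⁵h_f/L)·ln[ε/(3.7D) + √(3.17ν²L/(gD³h_f))]
√(gD⁵h_f/L) = √(9.81·0.451⁵·2.67/1970) = 0.01575
ε/(3.7D) = 9.59×10^-5; √(3.17ν²L/(gD³h_f)) = 6.07×10^-5
Q = -0.965·0.01575·ln(1.566×10^-4) = 0.1332 m³/s
Check: V = 0.834 m/s, Re = 3.16×10^5, f = 0.01736, h_f = 2.69 m ≈ 2.67 m ✓

Q ≈ 0.133 m³/s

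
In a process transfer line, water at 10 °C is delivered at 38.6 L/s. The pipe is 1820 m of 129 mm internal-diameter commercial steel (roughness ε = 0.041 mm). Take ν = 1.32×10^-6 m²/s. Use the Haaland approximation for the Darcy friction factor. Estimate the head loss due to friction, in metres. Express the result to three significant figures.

V = 4Q/(πD²) = 4·0.0386/(π·0.129²) = 2.953 m/s
Re = VD/ν = 2.953·0.129/1.32×10^-6 = 2.89×10^5 → turbulent
ε/D = 0.041/129 = 3.18×10^-4
Haaland: f = 0.01698
h_f = f(L/D)V²/(2g) = 0.01698·(1820/0.129)·2.953²/(2·9.81) = 106.5 m

h_f ≈ 107 m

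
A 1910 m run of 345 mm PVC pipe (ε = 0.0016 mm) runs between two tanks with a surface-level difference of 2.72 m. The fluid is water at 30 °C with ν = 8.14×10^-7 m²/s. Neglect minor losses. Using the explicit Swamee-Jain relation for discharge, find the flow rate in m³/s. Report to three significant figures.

Swamee-Jain (Type II): Q = -0.965·√(gD⁵h_f/L)·ln[ε/(3.7D) + √(3.17ν²L/(gD³h_f))]
√(gD⁵h_f/L) = √(9.81·0.345⁵·2.72/1910) = 0.008263
ε/(3.7D) = 1.25×10^-6; √(3.17ν²L/(gD³h_f)) = 6.05×10^-5
Q = -0.965·0.008263·ln(6.176×10^-5) = 0.07729 m³/s
Check: V = 0.827 m/s, Re = 3.50×10^5, f = 0.01402, h_f = 2.70 m ≈ 2.72 m ✓

Q ≈ 0.0773 m³/s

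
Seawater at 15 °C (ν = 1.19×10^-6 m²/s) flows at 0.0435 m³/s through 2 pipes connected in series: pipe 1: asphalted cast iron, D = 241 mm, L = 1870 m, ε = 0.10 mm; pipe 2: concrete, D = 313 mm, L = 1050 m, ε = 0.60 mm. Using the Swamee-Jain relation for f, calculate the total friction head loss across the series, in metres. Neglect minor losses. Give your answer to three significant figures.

H ≈ 8.01 m

Pipe 1: V = 0.9536 m/s, Re = 1.93×10^5, ε/D = 4.15×10^-4, f = 0.01854, h_1 = f(L/D)V²/2g = 6.666 m
Pipe 2: V = 0.5653 m/s, Re = 1.49×10^5, ε/D = 0.00192, f = 0.02456, h_2 = f(L/D)V²/2g = 1.342 m
Series → Q common, losses add: H = Σh = 8.008 m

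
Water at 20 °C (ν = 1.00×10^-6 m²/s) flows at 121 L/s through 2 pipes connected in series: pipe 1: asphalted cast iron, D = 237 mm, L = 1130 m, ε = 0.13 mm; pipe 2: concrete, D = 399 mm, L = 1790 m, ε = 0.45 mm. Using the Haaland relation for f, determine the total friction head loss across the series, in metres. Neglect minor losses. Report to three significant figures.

Pipe 1: V = 2.743 m/s, Re = 6.50×10^5, ε/D = 5.49×10^-4, f = 0.01771, h_1 = f(L/D)V²/2g = 32.37 m
Pipe 2: V = 0.9677 m/s, Re = 3.86×10^5, ε/D = 0.00113, f = 0.02088, h_2 = f(L/D)V²/2g = 4.471 m
Series → Q common, losses add: H = Σh = 36.84 m

H ≈ 36.8 m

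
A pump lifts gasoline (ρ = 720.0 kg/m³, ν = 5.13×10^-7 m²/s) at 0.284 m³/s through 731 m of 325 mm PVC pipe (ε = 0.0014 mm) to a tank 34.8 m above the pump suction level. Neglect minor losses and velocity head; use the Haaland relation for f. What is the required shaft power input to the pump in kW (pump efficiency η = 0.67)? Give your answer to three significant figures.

V = 4Q/(πD²) = 3.423 m/s; Re = 2.17×10^6; ε/D = 4.31×10^-6; f = 0.01034
h_f = f(L/D)V²/2g = 13.89 m
Total head H = z + h_f = 34.8 + 13.89 = 48.69 m
P_hyd = ρgQH = 720.0·9.81·0.284·48.69 = 97.68 kW
P_shaft = P_hyd/η = 97.68/0.67 = 145.8 kW

P_shaft ≈ 146 kW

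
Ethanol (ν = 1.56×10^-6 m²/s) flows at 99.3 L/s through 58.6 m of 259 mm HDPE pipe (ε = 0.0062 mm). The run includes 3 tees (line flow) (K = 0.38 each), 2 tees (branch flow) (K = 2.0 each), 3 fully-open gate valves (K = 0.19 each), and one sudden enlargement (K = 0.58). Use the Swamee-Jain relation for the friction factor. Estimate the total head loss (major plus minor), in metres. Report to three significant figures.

H_L ≈ 1.73 m

V = 4Q/(πD²) = 1.885 m/s; V²/2g = 0.1811 m
Re = 3.13×10^5, ε/D = 2.39×10^-5 → f = 0.01455 (Swamee-Jain)
Major: h_f = f(L/D)·V²/2g = 0.01455·226.3·0.1811 = 0.5959 m
Minor: ΣK = 6.29; h_m = ΣK·V²/2g = 1.139 m
Total H_L = 0.5959 + 1.139 = 1.735 m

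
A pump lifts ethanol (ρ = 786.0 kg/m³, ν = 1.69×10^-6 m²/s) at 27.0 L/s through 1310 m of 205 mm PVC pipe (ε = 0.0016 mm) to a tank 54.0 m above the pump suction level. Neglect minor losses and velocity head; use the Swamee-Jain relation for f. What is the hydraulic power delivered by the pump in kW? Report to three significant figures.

V = 4Q/(πD²) = 0.8180 m/s; Re = 9.92×10^4; ε/D = 7.80×10^-6; f = 0.01794
h_f = f(L/D)V²/2g = 3.910 m
Total head H = z + h_f = 54.0 + 3.910 = 57.91 m
P_hyd = ρgQH = 786.0·9.81·0.0270·57.91 = 12.06 kW

P_hyd ≈ 12.1 kW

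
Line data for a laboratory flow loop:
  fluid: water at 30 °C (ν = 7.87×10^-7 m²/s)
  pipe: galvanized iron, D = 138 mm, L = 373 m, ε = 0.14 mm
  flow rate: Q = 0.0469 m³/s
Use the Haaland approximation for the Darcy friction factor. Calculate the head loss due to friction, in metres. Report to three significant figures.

h_f ≈ 27.4 m

V = 4Q/(πD²) = 4·0.0469/(π·0.138²) = 3.136 m/s
Re = VD/ν = 3.136·0.138/7.87×10^-7 = 5.50×10^5 → turbulent
ε/D = 0.14/138 = 0.00101
Haaland: f = 0.02022
h_f = f(L/D)V²/(2g) = 0.02022·(373/0.138)·3.136²/(2·9.81) = 27.38 m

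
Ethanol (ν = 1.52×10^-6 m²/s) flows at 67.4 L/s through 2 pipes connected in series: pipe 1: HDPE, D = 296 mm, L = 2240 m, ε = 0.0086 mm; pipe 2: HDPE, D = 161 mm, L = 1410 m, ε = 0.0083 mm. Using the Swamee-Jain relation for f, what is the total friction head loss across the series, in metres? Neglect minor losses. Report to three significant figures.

H ≈ 77.3 m

Pipe 1: V = 0.9795 m/s, Re = 1.91×10^5, ε/D = 2.91×10^-5, f = 0.01593, h_1 = f(L/D)V²/2g = 5.896 m
Pipe 2: V = 3.311 m/s, Re = 3.51×10^5, ε/D = 5.16×10^-5, f = 0.01459, h_2 = f(L/D)V²/2g = 71.40 m
Series → Q common, losses add: H = Σh = 77.29 m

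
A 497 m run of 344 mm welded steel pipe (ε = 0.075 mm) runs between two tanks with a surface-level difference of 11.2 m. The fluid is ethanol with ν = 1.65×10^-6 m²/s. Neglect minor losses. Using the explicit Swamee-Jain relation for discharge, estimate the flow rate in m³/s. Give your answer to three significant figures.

Swamee-Jain (Type II): Q = -0.965·√(gD⁵h_f/L)·ln[ε/(3.7D) + √(3.17ν²L/(gD³h_f))]
√(gD⁵h_f/L) = √(9.81·0.344⁵·11.2/497) = 0.03263
ε/(3.7D) = 5.89×10^-5; √(3.17ν²L/(gD³h_f)) = 3.10×10^-5
Q = -0.965·0.03263·ln(8.989×10^-5) = 0.2934 m³/s
Check: V = 3.16 m/s, Re = 6.58×10^5, f = 0.01535, h_f = 11.3 m ≈ 11.2 m ✓

Q ≈ 0.293 m³/s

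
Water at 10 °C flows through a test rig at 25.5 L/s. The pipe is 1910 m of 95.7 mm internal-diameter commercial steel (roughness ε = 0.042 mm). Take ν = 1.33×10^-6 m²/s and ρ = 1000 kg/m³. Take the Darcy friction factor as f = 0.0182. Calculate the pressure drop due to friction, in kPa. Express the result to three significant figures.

Δp ≈ 2280 kPa

V = 4Q/(πD²) = 4·0.0255/(π·0.0957²) = 3.545 m/s
h_f = f(L/D)V²/(2g) = 0.01820·(1910/0.0957)·3.545²/(2·9.81) = 232.7 m
Δp = ρg·h_f = 1000·9.81·232.7 = 2283 kPa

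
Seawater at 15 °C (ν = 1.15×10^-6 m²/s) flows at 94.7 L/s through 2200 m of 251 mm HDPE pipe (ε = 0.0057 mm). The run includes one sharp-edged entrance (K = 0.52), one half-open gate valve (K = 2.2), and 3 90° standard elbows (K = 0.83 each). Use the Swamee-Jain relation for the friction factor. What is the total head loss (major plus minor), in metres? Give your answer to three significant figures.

V = 4Q/(πD²) = 1.914 m/s; V²/2g = 0.1867 m
Re = 4.18×10^5, ε/D = 2.27×10^-5 → f = 0.01384 (Swamee-Jain)
Major: h_f = f(L/D)·V²/2g = 0.01384·8765·0.1867 = 22.65 m
Minor: ΣK = 5.21; h_m = ΣK·V²/2g = 0.9727 m
Total H_L = 22.65 + 0.9727 = 23.62 m

H_L ≈ 23.6 m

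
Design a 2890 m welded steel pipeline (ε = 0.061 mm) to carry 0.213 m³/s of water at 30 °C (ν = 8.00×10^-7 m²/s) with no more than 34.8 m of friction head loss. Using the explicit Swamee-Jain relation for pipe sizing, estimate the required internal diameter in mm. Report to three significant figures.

D ≈ 344 mm

Swamee-Jain (Type III): D = 0.66·[ε^1.25·(LQ²/(gh_f))^4.75 + ν·Q^9.4·(L/(gh_f))^5.2]^0.04
LQ²/(gh_f) = 0.3841; L/(gh_f) = 8.465
Term 1 = ε^1.25·(…)^4.75 = 5.72×10^-8; Term 2 = ν·Q^9.4·(…)^5.2 = 2.59×10^-8
D = 0.66·(5.72×10^-8 + 2.59×10^-8)^0.04 = 0.3438 m = 344 mm
Check: V = 2.29 m/s, Re = 9.86×10^5, f = 0.01453, h_f = 32.8 m ≈ 34.8 m ✓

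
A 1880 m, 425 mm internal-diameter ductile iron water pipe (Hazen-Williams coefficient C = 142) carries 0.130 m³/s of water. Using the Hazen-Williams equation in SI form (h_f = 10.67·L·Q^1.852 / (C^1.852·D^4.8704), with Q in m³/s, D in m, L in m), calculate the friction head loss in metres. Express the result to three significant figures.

h_f = 10.67·1880·0.130^1.852 / (142^1.852·0.425^4.8704) = 3.056 m

h_f ≈ 3.06 m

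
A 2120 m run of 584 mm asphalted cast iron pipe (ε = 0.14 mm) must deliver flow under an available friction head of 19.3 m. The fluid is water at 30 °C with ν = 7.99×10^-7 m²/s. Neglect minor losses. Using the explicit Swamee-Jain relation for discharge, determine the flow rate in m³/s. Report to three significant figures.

Swamee-Jain (Type II): Q = -0.965·√(gD⁵h_f/L)·ln[ε/(3.7D) + √(3.17ν²L/(gD³h_f))]
√(gD⁵h_f/L) = √(9.81·0.584⁵·19.3/2120) = 0.07789
ε/(3.7D) = 6.48×10^-5; √(3.17ν²L/(gD³h_f)) = 1.07×10^-5
Q = -0.965·0.07789·ln(7.546×10^-5) = 0.7134 m³/s
Check: V = 2.66 m/s, Re = 1.95×10^6, f = 0.01479, h_f = 19.4 m ≈ 19.3 m ✓

Q ≈ 0.713 m³/s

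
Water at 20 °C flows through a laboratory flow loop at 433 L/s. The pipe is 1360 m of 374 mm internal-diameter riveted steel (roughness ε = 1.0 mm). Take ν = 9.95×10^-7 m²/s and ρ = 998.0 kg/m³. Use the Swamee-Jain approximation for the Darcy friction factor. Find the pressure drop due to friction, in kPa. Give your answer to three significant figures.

Δp ≈ 719 kPa

V = 4Q/(πD²) = 4·0.433/(π·0.374²) = 3.941 m/s
Re = VD/ν = 3.941·0.374/9.95×10^-7 = 1.48×10^6 → turbulent
ε/D = 1.0/374 = 0.00267
Swamee-Jain: f = 0.02549
h_f = f(L/D)V²/(2g) = 0.02549·(1360/0.374)·3.941²/(2·9.81) = 73.40 m
Δp = ρg·h_f = 998.0·9.81·73.40 = 718.6 kPa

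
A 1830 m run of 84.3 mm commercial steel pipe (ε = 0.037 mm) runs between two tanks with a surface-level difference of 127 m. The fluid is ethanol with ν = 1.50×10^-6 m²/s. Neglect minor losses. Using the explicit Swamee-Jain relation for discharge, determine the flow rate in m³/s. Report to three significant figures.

Swamee-Jain (Type II): Q = -0.965·√(gD⁵h_f/L)·ln[ε/(3.7D) + √(3.17ν²L/(gD³h_f))]
√(gD⁵h_f/L) = √(9.81·0.0843⁵·127/1830) = 0.001702
ε/(3.7D) = 1.19×10^-4; √(3.17ν²L/(gD³h_f)) = 1.32×10^-4
Q = -0.965·0.001702·ln(2.509×10^-4) = 0.01362 m³/s
Check: V = 2.44 m/s, Re = 1.37×10^5, f = 0.01936, h_f = 128 m ≈ 127 m ✓

Q ≈ 0.0136 m³/s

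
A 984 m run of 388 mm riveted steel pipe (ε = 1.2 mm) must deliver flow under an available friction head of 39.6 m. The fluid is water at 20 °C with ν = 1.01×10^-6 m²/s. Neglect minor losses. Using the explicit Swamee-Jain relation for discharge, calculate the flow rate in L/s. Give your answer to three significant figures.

Q ≈ 402 L/s

Swamee-Jain (Type II): Q = -0.965·√(gD⁵h_f/L)·ln[ε/(3.7D) + √(3.17ν²L/(gD³h_f))]
√(gD⁵h_f/L) = √(9.81·0.388⁵·39.6/984) = 0.05892
ε/(3.7D) = 8.36×10^-4; √(3.17ν²L/(gD³h_f)) = 1.18×10^-5
Q = -0.965·0.05892·ln(8.477×10^-4) = 0.4022 m³/s
Check: V = 3.40 m/s, Re = 1.31×10^6, f = 0.02655, h_f = 39.7 m ≈ 39.6 m ✓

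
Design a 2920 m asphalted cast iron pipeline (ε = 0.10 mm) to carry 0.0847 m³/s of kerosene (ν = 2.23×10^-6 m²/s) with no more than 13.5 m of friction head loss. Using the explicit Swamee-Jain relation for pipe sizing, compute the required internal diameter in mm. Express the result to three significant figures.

D ≈ 302 mm

Swamee-Jain (Type III): D = 0.66·[ε^1.25·(LQ²/(gh_f))^4.75 + ν·Q^9.4·(L/(gh_f))^5.2]^0.04
LQ²/(gh_f) = 0.1582; L/(gh_f) = 22.05
Term 1 = ε^1.25·(…)^4.75 = 1.57×10^-9; Term 2 = ν·Q^9.4·(…)^5.2 = 1.80×10^-9
D = 0.66·(1.57×10^-9 + 1.80×10^-9)^0.04 = 0.3025 m = 302 mm
Check: V = 1.18 m/s, Re = 1.60×10^5, f = 0.01845, h_f = 12.6 m ≈ 13.5 m ✓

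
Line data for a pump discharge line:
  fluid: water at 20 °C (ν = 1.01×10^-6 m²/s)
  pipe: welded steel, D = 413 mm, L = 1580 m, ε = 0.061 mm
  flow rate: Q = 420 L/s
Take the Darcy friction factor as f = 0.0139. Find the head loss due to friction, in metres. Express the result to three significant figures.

h_f ≈ 26.6 m

V = 4Q/(πD²) = 4·0.420/(π·0.413²) = 3.135 m/s
h_f = f(L/D)V²/(2g) = 0.01390·(1580/0.413)·3.135²/(2·9.81) = 26.64 m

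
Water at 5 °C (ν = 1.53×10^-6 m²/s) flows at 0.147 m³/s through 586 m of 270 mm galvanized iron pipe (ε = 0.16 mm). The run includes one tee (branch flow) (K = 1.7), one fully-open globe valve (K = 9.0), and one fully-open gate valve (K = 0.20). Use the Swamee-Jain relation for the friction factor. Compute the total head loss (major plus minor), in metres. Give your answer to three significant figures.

V = 4Q/(πD²) = 2.567 m/s; V²/2g = 0.3360 m
Re = 4.53×10^5, ε/D = 5.93×10^-4 → f = 0.01842 (Swamee-Jain)
Major: h_f = f(L/D)·V²/2g = 0.01842·2170·0.3360 = 13.43 m
Minor: ΣK = 10.9; h_m = ΣK·V²/2g = 3.662 m
Total H_L = 13.43 + 3.662 = 17.09 m

H_L ≈ 17.1 m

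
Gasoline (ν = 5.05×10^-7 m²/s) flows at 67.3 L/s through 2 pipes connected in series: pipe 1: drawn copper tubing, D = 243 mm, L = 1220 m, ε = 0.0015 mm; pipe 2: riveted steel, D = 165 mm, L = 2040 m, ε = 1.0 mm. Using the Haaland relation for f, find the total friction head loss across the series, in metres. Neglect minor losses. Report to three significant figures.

Pipe 1: V = 1.451 m/s, Re = 6.98×10^5, ε/D = 6.17×10^-6, f = 0.01240, h_1 = f(L/D)V²/2g = 6.683 m
Pipe 2: V = 3.147 m/s, Re = 1.03×10^6, ε/D = 0.00606, f = 0.03236, h_2 = f(L/D)V²/2g = 202.0 m
Series → Q common, losses add: H = Σh = 208.7 m

H ≈ 209 m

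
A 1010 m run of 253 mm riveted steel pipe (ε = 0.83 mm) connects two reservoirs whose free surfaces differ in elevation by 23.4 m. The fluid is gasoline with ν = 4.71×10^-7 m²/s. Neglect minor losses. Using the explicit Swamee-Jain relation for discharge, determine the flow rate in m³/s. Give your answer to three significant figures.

Q ≈ 0.104 m³/s

Swamee-Jain (Type II): Q = -0.965·√(gD⁵h_f/L)·ln[ε/(3.7D) + √(3.17ν²L/(gD³h_f))]
√(gD⁵h_f/L) = √(9.81·0.253⁵·23.4/1010) = 0.01535
ε/(3.7D) = 8.87×10^-4; √(3.17ν²L/(gD³h_f)) = 1.38×10^-5
Q = -0.965·0.01535·ln(9.005×10^-4) = 0.1039 m³/s
Check: V = 2.07 m/s, Re = 1.11×10^6, f = 0.02701, h_f = 23.5 m ≈ 23.4 m ✓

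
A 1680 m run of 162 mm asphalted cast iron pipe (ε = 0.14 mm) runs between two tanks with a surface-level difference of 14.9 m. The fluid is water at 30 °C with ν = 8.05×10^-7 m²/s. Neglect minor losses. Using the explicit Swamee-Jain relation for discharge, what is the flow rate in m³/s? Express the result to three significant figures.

Q ≈ 0.0243 m³/s

Swamee-Jain (Type II): Q = -0.965·√(gD⁵h_f/L)·ln[ε/(3.7D) + √(3.17ν²L/(gD³h_f))]
√(gD⁵h_f/L) = √(9.81·0.162⁵·14.9/1680) = 0.003116
ε/(3.7D) = 2.34×10^-4; √(3.17ν²L/(gD³h_f)) = 7.45×10^-5
Q = -0.965·0.003116·ln(3.081×10^-4) = 0.02431 m³/s
Check: V = 1.18 m/s, Re = 2.37×10^5, f = 0.02042, h_f = 15.0 m ≈ 14.9 m ✓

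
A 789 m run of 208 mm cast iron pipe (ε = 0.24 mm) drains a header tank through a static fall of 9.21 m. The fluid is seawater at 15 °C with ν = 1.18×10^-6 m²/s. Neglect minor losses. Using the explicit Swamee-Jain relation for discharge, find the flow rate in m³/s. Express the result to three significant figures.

Q ≈ 0.0508 m³/s

Swamee-Jain (Type II): Q = -0.965·√(gD⁵h_f/L)·ln[ε/(3.7D) + √(3.17ν²L/(gD³h_f))]
√(gD⁵h_f/L) = √(9.81·0.208⁵·9.21/789) = 0.006677
ε/(3.7D) = 3.12×10^-4; √(3.17ν²L/(gD³h_f)) = 6.54×10^-5
Q = -0.965·0.006677·ln(3.773×10^-4) = 0.05079 m³/s
Check: V = 1.49 m/s, Re = 2.63×10^5, f = 0.02148, h_f = 9.28 m ≈ 9.21 m ✓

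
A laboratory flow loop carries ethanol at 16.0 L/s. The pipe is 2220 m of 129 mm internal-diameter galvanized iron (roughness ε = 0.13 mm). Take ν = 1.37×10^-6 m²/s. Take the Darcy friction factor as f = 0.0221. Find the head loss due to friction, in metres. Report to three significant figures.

h_f ≈ 29.1 m

V = 4Q/(πD²) = 4·0.0160/(π·0.129²) = 1.224 m/s
h_f = f(L/D)V²/(2g) = 0.02210·(2220/0.129)·1.224²/(2·9.81) = 29.05 m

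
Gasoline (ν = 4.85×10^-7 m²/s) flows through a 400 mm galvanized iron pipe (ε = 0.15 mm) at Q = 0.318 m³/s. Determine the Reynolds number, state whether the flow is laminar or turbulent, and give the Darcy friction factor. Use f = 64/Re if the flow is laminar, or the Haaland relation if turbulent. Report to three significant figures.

V = 4Q/(πD²) = 2.531 m/s
Re = VD/ν = 2.531·0.400/4.85×10^-7 = 2.09×10^6
Re > 4000 → turbulent; ε/D = 3.75×10^-4
Haaland: f = 0.01597

Re ≈ 2.09×10^6; turbulent; f ≈ 0.0160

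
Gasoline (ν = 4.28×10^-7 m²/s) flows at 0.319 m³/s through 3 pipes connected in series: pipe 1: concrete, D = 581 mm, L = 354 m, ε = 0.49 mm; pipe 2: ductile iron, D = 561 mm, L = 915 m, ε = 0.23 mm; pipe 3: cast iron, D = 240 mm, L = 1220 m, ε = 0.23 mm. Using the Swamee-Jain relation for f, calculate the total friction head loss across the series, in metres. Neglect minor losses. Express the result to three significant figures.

Pipe 1: V = 1.203 m/s, Re = 1.63×10^6, ε/D = 8.43×10^-4, f = 0.01913, h_1 = f(L/D)V²/2g = 0.8601 m
Pipe 2: V = 1.291 m/s, Re = 1.69×10^6, ε/D = 4.10×10^-4, f = 0.01641, h_2 = f(L/D)V²/2g = 2.272 m
Pipe 3: V = 7.051 m/s, Re = 3.95×10^6, ε/D = 9.58×10^-4, f = 0.01955, h_3 = f(L/D)V²/2g = 251.9 m
Series → Q common, losses add: H = Σh = 255.0 m

H ≈ 255 m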